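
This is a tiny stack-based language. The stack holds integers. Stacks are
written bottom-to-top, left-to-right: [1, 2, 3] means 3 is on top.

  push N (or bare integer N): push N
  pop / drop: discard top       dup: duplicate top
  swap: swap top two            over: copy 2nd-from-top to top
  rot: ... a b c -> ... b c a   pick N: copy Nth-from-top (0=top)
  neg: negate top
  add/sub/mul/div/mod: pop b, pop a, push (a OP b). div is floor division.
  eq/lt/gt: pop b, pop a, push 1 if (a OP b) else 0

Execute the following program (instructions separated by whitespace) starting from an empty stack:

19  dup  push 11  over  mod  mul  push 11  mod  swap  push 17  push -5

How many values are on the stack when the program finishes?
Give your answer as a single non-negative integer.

Answer: 4

Derivation:
After 'push 19': stack = [19] (depth 1)
After 'dup': stack = [19, 19] (depth 2)
After 'push 11': stack = [19, 19, 11] (depth 3)
After 'over': stack = [19, 19, 11, 19] (depth 4)
After 'mod': stack = [19, 19, 11] (depth 3)
After 'mul': stack = [19, 209] (depth 2)
After 'push 11': stack = [19, 209, 11] (depth 3)
After 'mod': stack = [19, 0] (depth 2)
After 'swap': stack = [0, 19] (depth 2)
After 'push 17': stack = [0, 19, 17] (depth 3)
After 'push -5': stack = [0, 19, 17, -5] (depth 4)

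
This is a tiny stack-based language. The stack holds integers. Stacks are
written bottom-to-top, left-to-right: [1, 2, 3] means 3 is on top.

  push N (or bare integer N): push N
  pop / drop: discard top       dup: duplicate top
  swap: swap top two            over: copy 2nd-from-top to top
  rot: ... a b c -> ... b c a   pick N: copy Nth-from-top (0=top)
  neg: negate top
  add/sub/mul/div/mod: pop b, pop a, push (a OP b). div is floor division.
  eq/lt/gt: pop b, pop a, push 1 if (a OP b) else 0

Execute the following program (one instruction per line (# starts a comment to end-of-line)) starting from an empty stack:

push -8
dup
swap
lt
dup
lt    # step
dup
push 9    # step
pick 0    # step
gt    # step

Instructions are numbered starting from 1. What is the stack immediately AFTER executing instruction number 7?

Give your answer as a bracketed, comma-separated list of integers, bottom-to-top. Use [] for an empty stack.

Step 1 ('push -8'): [-8]
Step 2 ('dup'): [-8, -8]
Step 3 ('swap'): [-8, -8]
Step 4 ('lt'): [0]
Step 5 ('dup'): [0, 0]
Step 6 ('lt'): [0]
Step 7 ('dup'): [0, 0]

Answer: [0, 0]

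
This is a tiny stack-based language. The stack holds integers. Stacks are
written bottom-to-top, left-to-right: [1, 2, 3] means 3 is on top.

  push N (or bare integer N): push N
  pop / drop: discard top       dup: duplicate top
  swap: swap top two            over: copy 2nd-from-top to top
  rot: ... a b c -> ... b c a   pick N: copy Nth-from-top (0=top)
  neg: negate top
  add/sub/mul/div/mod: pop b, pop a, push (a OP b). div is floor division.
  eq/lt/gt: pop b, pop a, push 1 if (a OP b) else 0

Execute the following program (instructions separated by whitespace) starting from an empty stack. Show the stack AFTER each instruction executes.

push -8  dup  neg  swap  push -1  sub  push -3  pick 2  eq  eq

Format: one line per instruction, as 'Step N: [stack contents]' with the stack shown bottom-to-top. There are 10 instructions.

Step 1: [-8]
Step 2: [-8, -8]
Step 3: [-8, 8]
Step 4: [8, -8]
Step 5: [8, -8, -1]
Step 6: [8, -7]
Step 7: [8, -7, -3]
Step 8: [8, -7, -3, 8]
Step 9: [8, -7, 0]
Step 10: [8, 0]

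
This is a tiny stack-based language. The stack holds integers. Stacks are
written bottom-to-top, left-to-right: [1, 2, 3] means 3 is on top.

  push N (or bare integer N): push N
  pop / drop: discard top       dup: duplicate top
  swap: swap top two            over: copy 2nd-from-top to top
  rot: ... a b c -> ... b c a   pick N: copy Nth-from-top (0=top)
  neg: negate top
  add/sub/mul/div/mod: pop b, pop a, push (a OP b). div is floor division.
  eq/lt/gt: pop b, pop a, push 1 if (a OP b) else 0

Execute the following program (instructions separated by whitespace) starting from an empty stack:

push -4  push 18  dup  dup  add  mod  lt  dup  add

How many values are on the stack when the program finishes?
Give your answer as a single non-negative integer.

After 'push -4': stack = [-4] (depth 1)
After 'push 18': stack = [-4, 18] (depth 2)
After 'dup': stack = [-4, 18, 18] (depth 3)
After 'dup': stack = [-4, 18, 18, 18] (depth 4)
After 'add': stack = [-4, 18, 36] (depth 3)
After 'mod': stack = [-4, 18] (depth 2)
After 'lt': stack = [1] (depth 1)
After 'dup': stack = [1, 1] (depth 2)
After 'add': stack = [2] (depth 1)

Answer: 1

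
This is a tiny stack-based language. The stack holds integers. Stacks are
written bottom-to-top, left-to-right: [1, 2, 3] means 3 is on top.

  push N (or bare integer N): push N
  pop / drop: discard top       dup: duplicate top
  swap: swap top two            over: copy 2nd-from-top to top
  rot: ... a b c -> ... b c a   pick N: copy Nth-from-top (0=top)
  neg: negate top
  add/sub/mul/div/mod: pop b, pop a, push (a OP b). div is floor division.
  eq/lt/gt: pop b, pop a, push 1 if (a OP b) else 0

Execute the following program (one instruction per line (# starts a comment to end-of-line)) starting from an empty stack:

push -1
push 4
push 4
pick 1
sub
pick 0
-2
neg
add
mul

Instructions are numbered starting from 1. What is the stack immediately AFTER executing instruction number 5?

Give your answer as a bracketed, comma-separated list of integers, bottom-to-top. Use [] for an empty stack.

Step 1 ('push -1'): [-1]
Step 2 ('push 4'): [-1, 4]
Step 3 ('push 4'): [-1, 4, 4]
Step 4 ('pick 1'): [-1, 4, 4, 4]
Step 5 ('sub'): [-1, 4, 0]

Answer: [-1, 4, 0]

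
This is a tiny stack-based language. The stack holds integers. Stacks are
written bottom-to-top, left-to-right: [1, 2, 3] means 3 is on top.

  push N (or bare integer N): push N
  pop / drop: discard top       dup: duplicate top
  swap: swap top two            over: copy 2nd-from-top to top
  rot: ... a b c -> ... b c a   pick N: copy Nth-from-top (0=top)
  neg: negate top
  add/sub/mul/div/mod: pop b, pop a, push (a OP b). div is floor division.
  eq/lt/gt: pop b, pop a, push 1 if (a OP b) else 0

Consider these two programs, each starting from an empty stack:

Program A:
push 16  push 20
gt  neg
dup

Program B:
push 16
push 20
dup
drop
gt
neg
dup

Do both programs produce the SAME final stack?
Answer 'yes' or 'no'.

Program A trace:
  After 'push 16': [16]
  After 'push 20': [16, 20]
  After 'gt': [0]
  After 'neg': [0]
  After 'dup': [0, 0]
Program A final stack: [0, 0]

Program B trace:
  After 'push 16': [16]
  After 'push 20': [16, 20]
  After 'dup': [16, 20, 20]
  After 'drop': [16, 20]
  After 'gt': [0]
  After 'neg': [0]
  After 'dup': [0, 0]
Program B final stack: [0, 0]
Same: yes

Answer: yes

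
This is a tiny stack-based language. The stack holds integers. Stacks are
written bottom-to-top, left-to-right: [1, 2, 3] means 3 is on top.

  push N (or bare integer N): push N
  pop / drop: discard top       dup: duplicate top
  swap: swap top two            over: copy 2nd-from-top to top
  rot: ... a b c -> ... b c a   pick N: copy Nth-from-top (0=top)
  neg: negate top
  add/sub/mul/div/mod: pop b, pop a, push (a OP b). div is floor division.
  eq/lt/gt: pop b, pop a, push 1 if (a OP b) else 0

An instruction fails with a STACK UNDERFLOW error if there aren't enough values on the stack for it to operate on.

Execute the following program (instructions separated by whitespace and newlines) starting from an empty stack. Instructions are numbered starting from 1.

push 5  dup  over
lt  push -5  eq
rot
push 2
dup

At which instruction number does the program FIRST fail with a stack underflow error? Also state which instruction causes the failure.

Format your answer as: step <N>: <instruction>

Step 1 ('push 5'): stack = [5], depth = 1
Step 2 ('dup'): stack = [5, 5], depth = 2
Step 3 ('over'): stack = [5, 5, 5], depth = 3
Step 4 ('lt'): stack = [5, 0], depth = 2
Step 5 ('push -5'): stack = [5, 0, -5], depth = 3
Step 6 ('eq'): stack = [5, 0], depth = 2
Step 7 ('rot'): needs 3 value(s) but depth is 2 — STACK UNDERFLOW

Answer: step 7: rot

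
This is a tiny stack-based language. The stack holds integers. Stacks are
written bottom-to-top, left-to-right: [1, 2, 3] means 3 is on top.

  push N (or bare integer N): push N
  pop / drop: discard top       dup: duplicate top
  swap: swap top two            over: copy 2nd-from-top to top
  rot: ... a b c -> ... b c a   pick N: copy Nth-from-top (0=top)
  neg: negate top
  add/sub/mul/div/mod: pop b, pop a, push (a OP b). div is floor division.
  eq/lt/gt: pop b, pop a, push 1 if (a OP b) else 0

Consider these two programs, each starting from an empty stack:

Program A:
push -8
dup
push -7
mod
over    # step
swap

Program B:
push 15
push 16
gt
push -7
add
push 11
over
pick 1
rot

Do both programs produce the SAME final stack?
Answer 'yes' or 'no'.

Answer: no

Derivation:
Program A trace:
  After 'push -8': [-8]
  After 'dup': [-8, -8]
  After 'push -7': [-8, -8, -7]
  After 'mod': [-8, -1]
  After 'over': [-8, -1, -8]
  After 'swap': [-8, -8, -1]
Program A final stack: [-8, -8, -1]

Program B trace:
  After 'push 15': [15]
  After 'push 16': [15, 16]
  After 'gt': [0]
  After 'push -7': [0, -7]
  After 'add': [-7]
  After 'push 11': [-7, 11]
  After 'over': [-7, 11, -7]
  After 'pick 1': [-7, 11, -7, 11]
  After 'rot': [-7, -7, 11, 11]
Program B final stack: [-7, -7, 11, 11]
Same: no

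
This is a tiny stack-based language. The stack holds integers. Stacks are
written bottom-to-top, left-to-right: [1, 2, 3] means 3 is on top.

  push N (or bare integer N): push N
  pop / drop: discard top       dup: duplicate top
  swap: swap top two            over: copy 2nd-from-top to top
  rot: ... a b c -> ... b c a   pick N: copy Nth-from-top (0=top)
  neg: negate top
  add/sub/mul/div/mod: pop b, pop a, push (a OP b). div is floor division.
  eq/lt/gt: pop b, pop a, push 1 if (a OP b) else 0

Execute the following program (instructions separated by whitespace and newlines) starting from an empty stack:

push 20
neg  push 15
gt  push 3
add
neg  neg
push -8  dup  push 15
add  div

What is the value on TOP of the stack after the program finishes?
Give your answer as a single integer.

After 'push 20': [20]
After 'neg': [-20]
After 'push 15': [-20, 15]
After 'gt': [0]
After 'push 3': [0, 3]
After 'add': [3]
After 'neg': [-3]
After 'neg': [3]
After 'push -8': [3, -8]
After 'dup': [3, -8, -8]
After 'push 15': [3, -8, -8, 15]
After 'add': [3, -8, 7]
After 'div': [3, -2]

Answer: -2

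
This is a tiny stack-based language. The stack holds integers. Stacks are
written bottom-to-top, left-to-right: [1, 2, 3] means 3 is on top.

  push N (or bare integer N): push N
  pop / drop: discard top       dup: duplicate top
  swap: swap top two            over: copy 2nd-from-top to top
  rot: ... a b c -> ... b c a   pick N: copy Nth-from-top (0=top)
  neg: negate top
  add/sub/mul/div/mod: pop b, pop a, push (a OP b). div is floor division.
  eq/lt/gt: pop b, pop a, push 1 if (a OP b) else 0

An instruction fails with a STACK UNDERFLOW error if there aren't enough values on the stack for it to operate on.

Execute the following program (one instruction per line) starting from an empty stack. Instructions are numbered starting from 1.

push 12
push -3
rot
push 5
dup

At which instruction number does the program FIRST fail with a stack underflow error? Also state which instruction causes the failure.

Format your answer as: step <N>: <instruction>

Answer: step 3: rot

Derivation:
Step 1 ('push 12'): stack = [12], depth = 1
Step 2 ('push -3'): stack = [12, -3], depth = 2
Step 3 ('rot'): needs 3 value(s) but depth is 2 — STACK UNDERFLOW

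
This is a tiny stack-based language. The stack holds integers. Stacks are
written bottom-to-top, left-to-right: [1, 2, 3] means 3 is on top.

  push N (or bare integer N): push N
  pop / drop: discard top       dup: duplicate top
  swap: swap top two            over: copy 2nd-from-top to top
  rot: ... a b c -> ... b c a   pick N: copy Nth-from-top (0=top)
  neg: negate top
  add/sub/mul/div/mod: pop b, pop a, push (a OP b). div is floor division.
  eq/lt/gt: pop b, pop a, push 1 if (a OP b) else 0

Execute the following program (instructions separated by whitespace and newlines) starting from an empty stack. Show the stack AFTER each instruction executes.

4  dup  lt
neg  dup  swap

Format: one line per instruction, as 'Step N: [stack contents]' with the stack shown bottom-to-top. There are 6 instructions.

Step 1: [4]
Step 2: [4, 4]
Step 3: [0]
Step 4: [0]
Step 5: [0, 0]
Step 6: [0, 0]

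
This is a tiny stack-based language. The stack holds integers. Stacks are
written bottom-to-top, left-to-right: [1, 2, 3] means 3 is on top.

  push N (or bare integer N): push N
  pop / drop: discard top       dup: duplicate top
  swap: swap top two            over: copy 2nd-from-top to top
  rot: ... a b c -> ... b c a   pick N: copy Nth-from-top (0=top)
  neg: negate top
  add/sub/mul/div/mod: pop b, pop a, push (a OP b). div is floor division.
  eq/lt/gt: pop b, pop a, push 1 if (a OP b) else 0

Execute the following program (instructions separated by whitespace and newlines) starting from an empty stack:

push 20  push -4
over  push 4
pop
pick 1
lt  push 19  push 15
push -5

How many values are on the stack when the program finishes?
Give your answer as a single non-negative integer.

Answer: 6

Derivation:
After 'push 20': stack = [20] (depth 1)
After 'push -4': stack = [20, -4] (depth 2)
After 'over': stack = [20, -4, 20] (depth 3)
After 'push 4': stack = [20, -4, 20, 4] (depth 4)
After 'pop': stack = [20, -4, 20] (depth 3)
After 'pick 1': stack = [20, -4, 20, -4] (depth 4)
After 'lt': stack = [20, -4, 0] (depth 3)
After 'push 19': stack = [20, -4, 0, 19] (depth 4)
After 'push 15': stack = [20, -4, 0, 19, 15] (depth 5)
After 'push -5': stack = [20, -4, 0, 19, 15, -5] (depth 6)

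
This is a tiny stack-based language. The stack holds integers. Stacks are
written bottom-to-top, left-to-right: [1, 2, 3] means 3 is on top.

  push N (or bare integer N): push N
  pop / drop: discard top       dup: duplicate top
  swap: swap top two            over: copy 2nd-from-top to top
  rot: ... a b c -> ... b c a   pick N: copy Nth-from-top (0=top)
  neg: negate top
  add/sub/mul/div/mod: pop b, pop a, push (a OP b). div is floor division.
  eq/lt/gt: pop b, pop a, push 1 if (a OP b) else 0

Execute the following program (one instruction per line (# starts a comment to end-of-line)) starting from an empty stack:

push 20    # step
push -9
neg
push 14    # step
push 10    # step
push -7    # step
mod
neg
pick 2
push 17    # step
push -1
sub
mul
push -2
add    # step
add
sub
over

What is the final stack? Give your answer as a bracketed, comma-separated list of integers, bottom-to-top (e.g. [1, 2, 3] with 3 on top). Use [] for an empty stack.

After 'push 20': [20]
After 'push -9': [20, -9]
After 'neg': [20, 9]
After 'push 14': [20, 9, 14]
After 'push 10': [20, 9, 14, 10]
After 'push -7': [20, 9, 14, 10, -7]
After 'mod': [20, 9, 14, -4]
After 'neg': [20, 9, 14, 4]
After 'pick 2': [20, 9, 14, 4, 9]
After 'push 17': [20, 9, 14, 4, 9, 17]
After 'push -1': [20, 9, 14, 4, 9, 17, -1]
After 'sub': [20, 9, 14, 4, 9, 18]
After 'mul': [20, 9, 14, 4, 162]
After 'push -2': [20, 9, 14, 4, 162, -2]
After 'add': [20, 9, 14, 4, 160]
After 'add': [20, 9, 14, 164]
After 'sub': [20, 9, -150]
After 'over': [20, 9, -150, 9]

Answer: [20, 9, -150, 9]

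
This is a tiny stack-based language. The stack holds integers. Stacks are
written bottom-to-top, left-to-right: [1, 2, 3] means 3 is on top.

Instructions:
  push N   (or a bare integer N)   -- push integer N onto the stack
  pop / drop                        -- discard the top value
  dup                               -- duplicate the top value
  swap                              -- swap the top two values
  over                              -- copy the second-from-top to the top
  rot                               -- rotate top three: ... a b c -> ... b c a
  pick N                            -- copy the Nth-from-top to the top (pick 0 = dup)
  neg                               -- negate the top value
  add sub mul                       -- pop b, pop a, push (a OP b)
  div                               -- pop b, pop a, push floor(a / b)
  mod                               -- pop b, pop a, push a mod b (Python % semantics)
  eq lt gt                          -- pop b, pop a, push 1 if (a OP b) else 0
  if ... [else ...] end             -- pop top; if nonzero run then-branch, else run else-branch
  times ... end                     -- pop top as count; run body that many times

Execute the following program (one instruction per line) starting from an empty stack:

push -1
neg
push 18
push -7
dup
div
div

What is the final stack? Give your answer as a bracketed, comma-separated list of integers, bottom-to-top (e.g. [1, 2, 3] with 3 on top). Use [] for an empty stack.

After 'push -1': [-1]
After 'neg': [1]
After 'push 18': [1, 18]
After 'push -7': [1, 18, -7]
After 'dup': [1, 18, -7, -7]
After 'div': [1, 18, 1]
After 'div': [1, 18]

Answer: [1, 18]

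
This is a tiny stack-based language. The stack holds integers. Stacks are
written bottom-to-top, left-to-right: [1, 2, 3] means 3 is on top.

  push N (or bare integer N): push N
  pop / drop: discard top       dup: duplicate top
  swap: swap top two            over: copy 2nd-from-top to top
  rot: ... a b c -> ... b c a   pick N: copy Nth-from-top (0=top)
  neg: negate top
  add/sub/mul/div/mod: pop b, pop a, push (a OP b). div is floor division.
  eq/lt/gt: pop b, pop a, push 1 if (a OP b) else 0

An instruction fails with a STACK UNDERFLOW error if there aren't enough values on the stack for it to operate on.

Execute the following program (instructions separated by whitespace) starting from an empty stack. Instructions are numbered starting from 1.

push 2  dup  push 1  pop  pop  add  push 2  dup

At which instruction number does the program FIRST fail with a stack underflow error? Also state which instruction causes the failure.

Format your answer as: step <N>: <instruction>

Step 1 ('push 2'): stack = [2], depth = 1
Step 2 ('dup'): stack = [2, 2], depth = 2
Step 3 ('push 1'): stack = [2, 2, 1], depth = 3
Step 4 ('pop'): stack = [2, 2], depth = 2
Step 5 ('pop'): stack = [2], depth = 1
Step 6 ('add'): needs 2 value(s) but depth is 1 — STACK UNDERFLOW

Answer: step 6: add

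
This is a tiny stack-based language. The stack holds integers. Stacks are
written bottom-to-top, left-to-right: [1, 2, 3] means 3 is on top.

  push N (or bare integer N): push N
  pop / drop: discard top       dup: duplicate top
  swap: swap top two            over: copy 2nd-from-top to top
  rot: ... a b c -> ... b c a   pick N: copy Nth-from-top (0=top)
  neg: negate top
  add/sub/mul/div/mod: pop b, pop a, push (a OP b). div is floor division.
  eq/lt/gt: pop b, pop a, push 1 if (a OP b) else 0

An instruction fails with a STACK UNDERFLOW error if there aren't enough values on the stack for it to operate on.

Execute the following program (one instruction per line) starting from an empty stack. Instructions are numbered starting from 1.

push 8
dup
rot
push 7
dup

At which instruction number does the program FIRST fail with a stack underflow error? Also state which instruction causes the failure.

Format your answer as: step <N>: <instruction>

Step 1 ('push 8'): stack = [8], depth = 1
Step 2 ('dup'): stack = [8, 8], depth = 2
Step 3 ('rot'): needs 3 value(s) but depth is 2 — STACK UNDERFLOW

Answer: step 3: rot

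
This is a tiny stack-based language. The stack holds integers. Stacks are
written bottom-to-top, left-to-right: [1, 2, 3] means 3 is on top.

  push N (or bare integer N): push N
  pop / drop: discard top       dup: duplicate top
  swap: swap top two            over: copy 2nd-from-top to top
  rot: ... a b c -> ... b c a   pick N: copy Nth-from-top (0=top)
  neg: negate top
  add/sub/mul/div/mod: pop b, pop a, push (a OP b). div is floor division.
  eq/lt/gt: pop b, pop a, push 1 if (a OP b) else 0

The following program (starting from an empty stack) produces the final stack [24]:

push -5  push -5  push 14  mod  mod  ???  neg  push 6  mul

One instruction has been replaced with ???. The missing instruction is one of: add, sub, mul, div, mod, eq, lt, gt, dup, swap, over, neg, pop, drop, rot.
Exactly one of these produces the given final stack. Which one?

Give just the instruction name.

Stack before ???: [4]
Stack after ???:  [-4]
The instruction that transforms [4] -> [-4] is: neg

Answer: neg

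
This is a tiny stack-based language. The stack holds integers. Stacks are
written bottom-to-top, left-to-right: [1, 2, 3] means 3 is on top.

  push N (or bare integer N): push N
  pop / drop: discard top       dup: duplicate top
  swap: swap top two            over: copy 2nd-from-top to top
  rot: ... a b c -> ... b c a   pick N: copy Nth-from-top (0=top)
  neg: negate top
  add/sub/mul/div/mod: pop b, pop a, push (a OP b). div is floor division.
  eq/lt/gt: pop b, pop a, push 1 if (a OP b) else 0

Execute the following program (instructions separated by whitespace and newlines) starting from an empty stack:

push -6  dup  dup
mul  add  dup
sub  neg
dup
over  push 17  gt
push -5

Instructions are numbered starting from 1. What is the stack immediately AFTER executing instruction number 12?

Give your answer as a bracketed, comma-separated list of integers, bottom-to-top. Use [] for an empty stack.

Answer: [0, 0, 0]

Derivation:
Step 1 ('push -6'): [-6]
Step 2 ('dup'): [-6, -6]
Step 3 ('dup'): [-6, -6, -6]
Step 4 ('mul'): [-6, 36]
Step 5 ('add'): [30]
Step 6 ('dup'): [30, 30]
Step 7 ('sub'): [0]
Step 8 ('neg'): [0]
Step 9 ('dup'): [0, 0]
Step 10 ('over'): [0, 0, 0]
Step 11 ('push 17'): [0, 0, 0, 17]
Step 12 ('gt'): [0, 0, 0]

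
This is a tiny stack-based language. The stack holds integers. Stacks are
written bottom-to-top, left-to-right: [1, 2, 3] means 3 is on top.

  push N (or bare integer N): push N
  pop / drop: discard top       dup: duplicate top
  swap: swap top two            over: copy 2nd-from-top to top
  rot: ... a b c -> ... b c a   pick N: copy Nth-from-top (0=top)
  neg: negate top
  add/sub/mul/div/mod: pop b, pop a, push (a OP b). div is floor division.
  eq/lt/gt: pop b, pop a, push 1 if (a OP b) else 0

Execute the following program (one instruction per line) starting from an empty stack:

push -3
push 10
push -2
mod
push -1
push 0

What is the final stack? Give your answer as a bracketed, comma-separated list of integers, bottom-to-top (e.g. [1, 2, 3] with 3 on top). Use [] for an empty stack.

Answer: [-3, 0, -1, 0]

Derivation:
After 'push -3': [-3]
After 'push 10': [-3, 10]
After 'push -2': [-3, 10, -2]
After 'mod': [-3, 0]
After 'push -1': [-3, 0, -1]
After 'push 0': [-3, 0, -1, 0]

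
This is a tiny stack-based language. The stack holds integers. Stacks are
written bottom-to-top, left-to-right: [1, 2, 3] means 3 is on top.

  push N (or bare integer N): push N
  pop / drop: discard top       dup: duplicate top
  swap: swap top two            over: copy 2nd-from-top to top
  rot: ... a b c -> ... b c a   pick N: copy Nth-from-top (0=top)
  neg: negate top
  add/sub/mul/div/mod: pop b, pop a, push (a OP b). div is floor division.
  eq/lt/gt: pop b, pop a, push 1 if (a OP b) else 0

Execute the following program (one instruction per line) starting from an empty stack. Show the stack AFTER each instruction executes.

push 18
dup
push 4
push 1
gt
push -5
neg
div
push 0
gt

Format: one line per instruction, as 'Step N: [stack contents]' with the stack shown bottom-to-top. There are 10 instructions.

Step 1: [18]
Step 2: [18, 18]
Step 3: [18, 18, 4]
Step 4: [18, 18, 4, 1]
Step 5: [18, 18, 1]
Step 6: [18, 18, 1, -5]
Step 7: [18, 18, 1, 5]
Step 8: [18, 18, 0]
Step 9: [18, 18, 0, 0]
Step 10: [18, 18, 0]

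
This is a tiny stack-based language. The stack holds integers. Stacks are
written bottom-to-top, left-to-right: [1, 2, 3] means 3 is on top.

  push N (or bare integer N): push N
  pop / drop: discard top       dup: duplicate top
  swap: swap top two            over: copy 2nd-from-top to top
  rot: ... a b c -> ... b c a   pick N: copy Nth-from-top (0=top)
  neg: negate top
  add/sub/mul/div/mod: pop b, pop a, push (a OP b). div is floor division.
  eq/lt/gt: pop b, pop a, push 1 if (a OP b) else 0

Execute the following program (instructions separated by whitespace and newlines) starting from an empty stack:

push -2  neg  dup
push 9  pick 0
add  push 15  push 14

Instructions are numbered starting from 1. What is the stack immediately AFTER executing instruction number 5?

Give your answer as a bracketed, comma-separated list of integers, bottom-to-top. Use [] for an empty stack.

Answer: [2, 2, 9, 9]

Derivation:
Step 1 ('push -2'): [-2]
Step 2 ('neg'): [2]
Step 3 ('dup'): [2, 2]
Step 4 ('push 9'): [2, 2, 9]
Step 5 ('pick 0'): [2, 2, 9, 9]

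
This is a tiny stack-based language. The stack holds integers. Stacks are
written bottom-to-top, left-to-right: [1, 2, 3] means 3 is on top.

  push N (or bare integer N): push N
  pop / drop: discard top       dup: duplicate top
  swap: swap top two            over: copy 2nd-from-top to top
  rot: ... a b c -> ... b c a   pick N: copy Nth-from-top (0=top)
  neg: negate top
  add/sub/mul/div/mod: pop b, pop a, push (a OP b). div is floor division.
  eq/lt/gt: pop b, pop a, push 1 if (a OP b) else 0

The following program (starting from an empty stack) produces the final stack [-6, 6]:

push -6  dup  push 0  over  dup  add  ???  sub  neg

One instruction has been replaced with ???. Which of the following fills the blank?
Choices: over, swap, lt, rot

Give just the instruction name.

Stack before ???: [-6, -6, 0, -12]
Stack after ???:  [-6, -6, 0]
Checking each choice:
  over: produces [-6, -6, 0, 12]
  swap: produces [-6, -6, 12]
  lt: MATCH
  rot: produces [-6, 0, 6]


Answer: lt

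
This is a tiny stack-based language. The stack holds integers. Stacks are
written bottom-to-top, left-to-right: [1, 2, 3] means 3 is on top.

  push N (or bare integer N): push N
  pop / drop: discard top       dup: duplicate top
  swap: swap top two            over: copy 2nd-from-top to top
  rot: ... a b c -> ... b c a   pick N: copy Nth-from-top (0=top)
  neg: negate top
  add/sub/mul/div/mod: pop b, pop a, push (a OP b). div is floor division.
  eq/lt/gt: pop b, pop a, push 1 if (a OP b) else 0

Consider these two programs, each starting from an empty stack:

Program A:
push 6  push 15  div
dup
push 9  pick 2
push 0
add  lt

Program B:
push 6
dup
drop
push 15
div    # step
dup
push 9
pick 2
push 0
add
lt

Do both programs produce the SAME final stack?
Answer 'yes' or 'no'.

Answer: yes

Derivation:
Program A trace:
  After 'push 6': [6]
  After 'push 15': [6, 15]
  After 'div': [0]
  After 'dup': [0, 0]
  After 'push 9': [0, 0, 9]
  After 'pick 2': [0, 0, 9, 0]
  After 'push 0': [0, 0, 9, 0, 0]
  After 'add': [0, 0, 9, 0]
  After 'lt': [0, 0, 0]
Program A final stack: [0, 0, 0]

Program B trace:
  After 'push 6': [6]
  After 'dup': [6, 6]
  After 'drop': [6]
  After 'push 15': [6, 15]
  After 'div': [0]
  After 'dup': [0, 0]
  After 'push 9': [0, 0, 9]
  After 'pick 2': [0, 0, 9, 0]
  After 'push 0': [0, 0, 9, 0, 0]
  After 'add': [0, 0, 9, 0]
  After 'lt': [0, 0, 0]
Program B final stack: [0, 0, 0]
Same: yes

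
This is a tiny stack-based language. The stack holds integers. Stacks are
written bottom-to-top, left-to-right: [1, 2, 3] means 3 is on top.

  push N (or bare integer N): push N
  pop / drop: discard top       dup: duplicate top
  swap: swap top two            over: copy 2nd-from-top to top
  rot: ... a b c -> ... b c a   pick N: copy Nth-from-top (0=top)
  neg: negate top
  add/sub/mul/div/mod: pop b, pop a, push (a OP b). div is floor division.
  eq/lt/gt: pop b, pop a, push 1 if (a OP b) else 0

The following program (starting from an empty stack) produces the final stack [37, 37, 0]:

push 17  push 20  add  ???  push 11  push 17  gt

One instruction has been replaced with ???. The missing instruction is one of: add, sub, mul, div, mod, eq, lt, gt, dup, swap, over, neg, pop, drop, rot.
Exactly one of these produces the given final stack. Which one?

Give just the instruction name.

Stack before ???: [37]
Stack after ???:  [37, 37]
The instruction that transforms [37] -> [37, 37] is: dup

Answer: dup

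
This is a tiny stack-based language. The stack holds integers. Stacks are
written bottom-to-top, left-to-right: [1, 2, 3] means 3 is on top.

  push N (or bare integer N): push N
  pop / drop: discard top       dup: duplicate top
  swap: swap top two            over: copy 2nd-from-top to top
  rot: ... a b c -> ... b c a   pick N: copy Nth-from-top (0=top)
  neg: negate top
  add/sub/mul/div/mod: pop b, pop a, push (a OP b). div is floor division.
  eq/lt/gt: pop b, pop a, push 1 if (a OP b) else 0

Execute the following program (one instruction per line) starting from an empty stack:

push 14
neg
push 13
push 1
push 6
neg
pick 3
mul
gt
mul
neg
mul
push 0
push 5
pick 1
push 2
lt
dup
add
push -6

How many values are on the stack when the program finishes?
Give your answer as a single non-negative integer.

Answer: 5

Derivation:
After 'push 14': stack = [14] (depth 1)
After 'neg': stack = [-14] (depth 1)
After 'push 13': stack = [-14, 13] (depth 2)
After 'push 1': stack = [-14, 13, 1] (depth 3)
After 'push 6': stack = [-14, 13, 1, 6] (depth 4)
After 'neg': stack = [-14, 13, 1, -6] (depth 4)
After 'pick 3': stack = [-14, 13, 1, -6, -14] (depth 5)
After 'mul': stack = [-14, 13, 1, 84] (depth 4)
After 'gt': stack = [-14, 13, 0] (depth 3)
After 'mul': stack = [-14, 0] (depth 2)
After 'neg': stack = [-14, 0] (depth 2)
After 'mul': stack = [0] (depth 1)
After 'push 0': stack = [0, 0] (depth 2)
After 'push 5': stack = [0, 0, 5] (depth 3)
After 'pick 1': stack = [0, 0, 5, 0] (depth 4)
After 'push 2': stack = [0, 0, 5, 0, 2] (depth 5)
After 'lt': stack = [0, 0, 5, 1] (depth 4)
After 'dup': stack = [0, 0, 5, 1, 1] (depth 5)
After 'add': stack = [0, 0, 5, 2] (depth 4)
After 'push -6': stack = [0, 0, 5, 2, -6] (depth 5)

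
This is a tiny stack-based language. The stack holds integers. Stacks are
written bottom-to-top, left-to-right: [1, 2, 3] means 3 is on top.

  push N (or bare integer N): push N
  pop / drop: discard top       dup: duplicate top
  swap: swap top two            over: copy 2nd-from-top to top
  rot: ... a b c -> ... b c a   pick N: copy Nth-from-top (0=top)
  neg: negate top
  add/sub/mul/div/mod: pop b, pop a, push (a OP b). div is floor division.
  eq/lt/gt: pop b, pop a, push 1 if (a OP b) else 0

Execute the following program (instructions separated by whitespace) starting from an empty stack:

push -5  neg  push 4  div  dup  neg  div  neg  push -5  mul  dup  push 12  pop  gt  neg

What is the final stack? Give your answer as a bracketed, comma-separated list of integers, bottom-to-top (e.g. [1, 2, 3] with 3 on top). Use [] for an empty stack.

After 'push -5': [-5]
After 'neg': [5]
After 'push 4': [5, 4]
After 'div': [1]
After 'dup': [1, 1]
After 'neg': [1, -1]
After 'div': [-1]
After 'neg': [1]
After 'push -5': [1, -5]
After 'mul': [-5]
After 'dup': [-5, -5]
After 'push 12': [-5, -5, 12]
After 'pop': [-5, -5]
After 'gt': [0]
After 'neg': [0]

Answer: [0]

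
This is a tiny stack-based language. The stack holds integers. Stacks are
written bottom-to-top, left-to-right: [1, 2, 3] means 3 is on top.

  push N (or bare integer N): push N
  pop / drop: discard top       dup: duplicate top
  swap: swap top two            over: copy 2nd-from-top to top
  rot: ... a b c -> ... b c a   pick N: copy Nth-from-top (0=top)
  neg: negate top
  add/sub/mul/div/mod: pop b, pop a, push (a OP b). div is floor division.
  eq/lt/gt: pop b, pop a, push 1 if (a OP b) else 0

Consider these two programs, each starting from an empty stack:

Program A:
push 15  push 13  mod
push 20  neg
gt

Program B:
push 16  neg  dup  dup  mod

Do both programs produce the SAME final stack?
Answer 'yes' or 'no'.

Program A trace:
  After 'push 15': [15]
  After 'push 13': [15, 13]
  After 'mod': [2]
  After 'push 20': [2, 20]
  After 'neg': [2, -20]
  After 'gt': [1]
Program A final stack: [1]

Program B trace:
  After 'push 16': [16]
  After 'neg': [-16]
  After 'dup': [-16, -16]
  After 'dup': [-16, -16, -16]
  After 'mod': [-16, 0]
Program B final stack: [-16, 0]
Same: no

Answer: no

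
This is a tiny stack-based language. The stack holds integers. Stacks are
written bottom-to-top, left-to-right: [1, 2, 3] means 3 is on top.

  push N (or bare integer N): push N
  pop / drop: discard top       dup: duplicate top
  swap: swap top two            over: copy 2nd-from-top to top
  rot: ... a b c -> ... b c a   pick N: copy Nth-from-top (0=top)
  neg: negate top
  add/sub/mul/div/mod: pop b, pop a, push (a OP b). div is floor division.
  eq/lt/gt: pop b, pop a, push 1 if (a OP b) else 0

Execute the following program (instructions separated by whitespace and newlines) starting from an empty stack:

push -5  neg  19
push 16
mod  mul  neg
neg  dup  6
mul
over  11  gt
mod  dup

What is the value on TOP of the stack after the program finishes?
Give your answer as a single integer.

Answer: 0

Derivation:
After 'push -5': [-5]
After 'neg': [5]
After 'push 19': [5, 19]
After 'push 16': [5, 19, 16]
After 'mod': [5, 3]
After 'mul': [15]
After 'neg': [-15]
After 'neg': [15]
After 'dup': [15, 15]
After 'push 6': [15, 15, 6]
After 'mul': [15, 90]
After 'over': [15, 90, 15]
After 'push 11': [15, 90, 15, 11]
After 'gt': [15, 90, 1]
After 'mod': [15, 0]
After 'dup': [15, 0, 0]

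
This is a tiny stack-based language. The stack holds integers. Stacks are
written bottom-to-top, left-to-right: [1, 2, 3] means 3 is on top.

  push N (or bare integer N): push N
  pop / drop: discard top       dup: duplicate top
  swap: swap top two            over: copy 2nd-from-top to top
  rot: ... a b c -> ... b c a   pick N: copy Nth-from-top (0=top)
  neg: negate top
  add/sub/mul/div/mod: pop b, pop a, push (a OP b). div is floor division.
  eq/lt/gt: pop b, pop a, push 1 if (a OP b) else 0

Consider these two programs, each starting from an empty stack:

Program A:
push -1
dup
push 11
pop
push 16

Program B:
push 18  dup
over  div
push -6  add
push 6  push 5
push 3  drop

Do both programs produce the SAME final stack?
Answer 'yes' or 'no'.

Answer: no

Derivation:
Program A trace:
  After 'push -1': [-1]
  After 'dup': [-1, -1]
  After 'push 11': [-1, -1, 11]
  After 'pop': [-1, -1]
  After 'push 16': [-1, -1, 16]
Program A final stack: [-1, -1, 16]

Program B trace:
  After 'push 18': [18]
  After 'dup': [18, 18]
  After 'over': [18, 18, 18]
  After 'div': [18, 1]
  After 'push -6': [18, 1, -6]
  After 'add': [18, -5]
  After 'push 6': [18, -5, 6]
  After 'push 5': [18, -5, 6, 5]
  After 'push 3': [18, -5, 6, 5, 3]
  After 'drop': [18, -5, 6, 5]
Program B final stack: [18, -5, 6, 5]
Same: no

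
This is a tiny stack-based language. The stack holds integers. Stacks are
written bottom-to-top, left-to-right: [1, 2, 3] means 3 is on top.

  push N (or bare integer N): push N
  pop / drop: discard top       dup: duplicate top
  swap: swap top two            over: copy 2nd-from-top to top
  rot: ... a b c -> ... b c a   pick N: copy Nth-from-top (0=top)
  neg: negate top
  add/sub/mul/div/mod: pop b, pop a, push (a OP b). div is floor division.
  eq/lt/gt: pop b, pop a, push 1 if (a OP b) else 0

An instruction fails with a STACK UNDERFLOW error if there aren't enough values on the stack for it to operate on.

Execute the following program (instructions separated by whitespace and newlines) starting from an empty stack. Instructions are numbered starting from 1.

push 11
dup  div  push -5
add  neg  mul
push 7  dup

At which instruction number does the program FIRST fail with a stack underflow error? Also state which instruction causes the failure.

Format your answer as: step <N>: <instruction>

Answer: step 7: mul

Derivation:
Step 1 ('push 11'): stack = [11], depth = 1
Step 2 ('dup'): stack = [11, 11], depth = 2
Step 3 ('div'): stack = [1], depth = 1
Step 4 ('push -5'): stack = [1, -5], depth = 2
Step 5 ('add'): stack = [-4], depth = 1
Step 6 ('neg'): stack = [4], depth = 1
Step 7 ('mul'): needs 2 value(s) but depth is 1 — STACK UNDERFLOW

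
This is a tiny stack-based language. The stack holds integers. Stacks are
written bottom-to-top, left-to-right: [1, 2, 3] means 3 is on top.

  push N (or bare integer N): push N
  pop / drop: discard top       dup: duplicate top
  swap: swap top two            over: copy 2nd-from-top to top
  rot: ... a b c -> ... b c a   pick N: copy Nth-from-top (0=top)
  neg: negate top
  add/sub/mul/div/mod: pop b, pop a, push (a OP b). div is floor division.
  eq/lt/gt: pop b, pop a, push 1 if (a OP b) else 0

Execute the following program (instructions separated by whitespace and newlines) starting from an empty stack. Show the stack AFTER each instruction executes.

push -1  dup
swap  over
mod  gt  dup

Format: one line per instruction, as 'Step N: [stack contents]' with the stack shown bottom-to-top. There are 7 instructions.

Step 1: [-1]
Step 2: [-1, -1]
Step 3: [-1, -1]
Step 4: [-1, -1, -1]
Step 5: [-1, 0]
Step 6: [0]
Step 7: [0, 0]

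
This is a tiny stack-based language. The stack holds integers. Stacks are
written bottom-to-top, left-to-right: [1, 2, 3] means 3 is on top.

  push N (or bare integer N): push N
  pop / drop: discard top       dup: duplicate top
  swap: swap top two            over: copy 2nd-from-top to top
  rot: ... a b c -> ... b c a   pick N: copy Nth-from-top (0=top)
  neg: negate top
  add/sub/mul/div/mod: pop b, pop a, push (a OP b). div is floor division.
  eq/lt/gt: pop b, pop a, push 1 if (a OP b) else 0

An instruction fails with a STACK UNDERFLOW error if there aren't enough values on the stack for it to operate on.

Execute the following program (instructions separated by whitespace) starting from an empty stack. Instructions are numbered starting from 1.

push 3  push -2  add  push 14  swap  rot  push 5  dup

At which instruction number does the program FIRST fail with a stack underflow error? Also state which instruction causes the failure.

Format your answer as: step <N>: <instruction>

Step 1 ('push 3'): stack = [3], depth = 1
Step 2 ('push -2'): stack = [3, -2], depth = 2
Step 3 ('add'): stack = [1], depth = 1
Step 4 ('push 14'): stack = [1, 14], depth = 2
Step 5 ('swap'): stack = [14, 1], depth = 2
Step 6 ('rot'): needs 3 value(s) but depth is 2 — STACK UNDERFLOW

Answer: step 6: rot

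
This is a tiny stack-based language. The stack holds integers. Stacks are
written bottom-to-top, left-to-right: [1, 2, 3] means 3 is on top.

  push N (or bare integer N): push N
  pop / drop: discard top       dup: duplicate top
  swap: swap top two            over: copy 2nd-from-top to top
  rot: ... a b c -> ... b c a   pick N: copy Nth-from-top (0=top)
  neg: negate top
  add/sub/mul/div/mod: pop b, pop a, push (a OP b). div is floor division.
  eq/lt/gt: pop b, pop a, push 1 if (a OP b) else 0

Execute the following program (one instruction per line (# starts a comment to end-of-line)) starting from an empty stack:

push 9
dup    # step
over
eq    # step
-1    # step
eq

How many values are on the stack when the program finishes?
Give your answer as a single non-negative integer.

After 'push 9': stack = [9] (depth 1)
After 'dup': stack = [9, 9] (depth 2)
After 'over': stack = [9, 9, 9] (depth 3)
After 'eq': stack = [9, 1] (depth 2)
After 'push -1': stack = [9, 1, -1] (depth 3)
After 'eq': stack = [9, 0] (depth 2)

Answer: 2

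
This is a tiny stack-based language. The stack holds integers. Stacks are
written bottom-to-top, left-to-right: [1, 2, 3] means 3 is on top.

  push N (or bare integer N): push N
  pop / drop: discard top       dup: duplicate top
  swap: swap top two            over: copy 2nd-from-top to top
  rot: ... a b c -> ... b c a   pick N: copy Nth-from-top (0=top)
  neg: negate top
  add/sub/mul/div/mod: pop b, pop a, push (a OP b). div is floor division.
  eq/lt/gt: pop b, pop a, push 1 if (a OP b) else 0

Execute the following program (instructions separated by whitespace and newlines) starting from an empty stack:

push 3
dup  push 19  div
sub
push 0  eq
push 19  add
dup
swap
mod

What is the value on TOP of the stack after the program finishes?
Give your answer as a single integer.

Answer: 0

Derivation:
After 'push 3': [3]
After 'dup': [3, 3]
After 'push 19': [3, 3, 19]
After 'div': [3, 0]
After 'sub': [3]
After 'push 0': [3, 0]
After 'eq': [0]
After 'push 19': [0, 19]
After 'add': [19]
After 'dup': [19, 19]
After 'swap': [19, 19]
After 'mod': [0]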